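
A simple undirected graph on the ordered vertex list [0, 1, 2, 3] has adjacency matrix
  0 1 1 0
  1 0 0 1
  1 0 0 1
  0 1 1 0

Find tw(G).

2

A width-2 tree decomposition is:
Bags: B1 = {0, 2, 3}  B2 = {0, 1, 3}
Tree: B1–B2
Every bag has size at most 3, so the width is 3 − 1 = 2 and tw(G) ≤ 2. Since 0–2–3–1–0 is a cycle in G, G is not acyclic. Forests are exactly the graphs of treewidth ≤ 1, so tw(G) ≥ 2. The upper and lower bounds meet at 2, so that is the treewidth.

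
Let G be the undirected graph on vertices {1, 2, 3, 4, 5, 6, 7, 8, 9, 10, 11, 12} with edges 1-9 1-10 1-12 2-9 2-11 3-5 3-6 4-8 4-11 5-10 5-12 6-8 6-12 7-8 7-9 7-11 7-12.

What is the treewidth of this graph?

3

A width-3 tree decomposition is:
Bags: B1 = {2, 4, 9, 11}  B2 = {4, 7, 9, 11}  B3 = {4, 7, 8, 9}  B4 = {1, 7, 8, 9}  B5 = {1, 7, 8, 12}  B6 = {1, 6, 8, 12}  B7 = {1, 6, 10, 12}  B8 = {5, 6, 10, 12}  B9 = {3, 5, 6, 10}
Tree: B1–B2, B2–B3, B3–B4, B4–B5, B5–B6, B6–B7, B7–B8, B8–B9
The largest bag has 4 vertices, giving width 3; this decomposition certifies tw(G) ≤ 3. For the lower bound: the 4 vertex sets {2,4,11}, {9}, {7}, {1,6,8,12} are disjoint, each induces a connected subgraph, and every pair is joined by at least one edge of G. Contracting each set to a single vertex therefore yields K_{4} as a minor, and since treewidth is minor-monotone, tw(G) ≥ tw(K_{4}) = 3. Hence tw(G) = 3 exactly.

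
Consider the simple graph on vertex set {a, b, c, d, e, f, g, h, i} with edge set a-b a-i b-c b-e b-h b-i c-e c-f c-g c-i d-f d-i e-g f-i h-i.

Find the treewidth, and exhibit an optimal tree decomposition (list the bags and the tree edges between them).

The largest bag has 3 vertices, giving width 2; this decomposition certifies tw(G) ≤ 2. For the lower bound, the 3 vertices {c, e, g} are pairwise adjacent, and any tree decomposition puts a clique entirely inside one bag — forcing width ≥ 2. Combining the bounds, tw(G) = 2.

Treewidth 2.
One optimal decomposition is:
Bags: B1 = {b, c, i}  B2 = {b, c, e}  B3 = {b, h, i}  B4 = {c, f, i}  B5 = {a, b, i}  B6 = {c, e, g}  B7 = {d, f, i}
Tree: B1–B2, B1–B3, B1–B4, B1–B5, B2–B6, B4–B7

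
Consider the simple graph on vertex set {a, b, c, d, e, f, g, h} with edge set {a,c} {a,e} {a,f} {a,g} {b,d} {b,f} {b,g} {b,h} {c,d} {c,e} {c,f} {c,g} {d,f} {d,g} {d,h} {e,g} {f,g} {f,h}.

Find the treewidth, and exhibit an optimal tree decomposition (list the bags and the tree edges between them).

Treewidth 3.
Bags: B1 = {b, d, f, g}  B2 = {b, d, f, h}  B3 = {c, d, f, g}  B4 = {a, c, f, g}  B5 = {a, c, e, g}
Tree: B1–B2, B1–B3, B3–B4, B4–B5

Each bag holds 4 vertices, so the decomposition has width 3, which upper-bounds the treewidth. Conversely, {a, c, e, g} is a clique of size 4, and the vertices of any clique must share a bag in every tree decomposition; so some bag has ≥ 4 vertices and tw(G) ≥ 3. The upper and lower bounds meet at 3, so that is the treewidth.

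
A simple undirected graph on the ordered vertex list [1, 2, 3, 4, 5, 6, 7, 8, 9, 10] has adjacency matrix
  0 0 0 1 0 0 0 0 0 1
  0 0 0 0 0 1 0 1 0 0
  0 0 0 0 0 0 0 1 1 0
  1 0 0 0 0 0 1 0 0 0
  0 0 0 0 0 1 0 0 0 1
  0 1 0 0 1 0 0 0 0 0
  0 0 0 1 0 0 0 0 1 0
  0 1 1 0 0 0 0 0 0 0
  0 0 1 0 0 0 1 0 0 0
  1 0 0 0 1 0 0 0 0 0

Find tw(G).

A width-2 tree decomposition is:
Bags: B1 = {2, 3, 8}  B2 = {2, 3, 6}  B3 = {3, 5, 6}  B4 = {3, 5, 10}  B5 = {1, 3, 10}  B6 = {1, 3, 4}  B7 = {3, 4, 7}  B8 = {3, 7, 9}
Tree: B1–B2, B2–B3, B3–B4, B4–B5, B5–B6, B6–B7, B7–B8
Each bag holds 3 vertices, so the decomposition has width 2, which upper-bounds the treewidth. Since 3–8–2–6–5–10–1–4–7–9–3 is a cycle in G, G is not acyclic. Forests are exactly the graphs of treewidth ≤ 1, so tw(G) ≥ 2. Hence tw(G) = 2 exactly.

2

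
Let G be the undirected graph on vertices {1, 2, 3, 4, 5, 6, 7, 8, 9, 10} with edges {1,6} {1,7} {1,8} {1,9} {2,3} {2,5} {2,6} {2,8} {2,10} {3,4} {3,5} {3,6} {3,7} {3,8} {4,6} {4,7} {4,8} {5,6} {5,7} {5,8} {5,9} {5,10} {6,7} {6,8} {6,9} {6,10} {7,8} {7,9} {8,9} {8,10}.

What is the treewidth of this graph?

A width-4 tree decomposition is:
Bags: B1 = {3, 5, 6, 7, 8}  B2 = {2, 3, 5, 6, 8}  B3 = {5, 6, 7, 8, 9}  B4 = {1, 6, 7, 8, 9}  B5 = {2, 5, 6, 8, 10}  B6 = {3, 4, 6, 7, 8}
Tree: B1–B2, B1–B3, B3–B4, B2–B5, B1–B6
The largest bag has 5 vertices, giving width 4; this decomposition certifies tw(G) ≤ 4. On the other hand G contains the 5-clique {1, 6, 7, 8, 9}. A clique must lie in a single bag of any decomposition, so no decomposition can have width below 4. Therefore the treewidth is 4.

4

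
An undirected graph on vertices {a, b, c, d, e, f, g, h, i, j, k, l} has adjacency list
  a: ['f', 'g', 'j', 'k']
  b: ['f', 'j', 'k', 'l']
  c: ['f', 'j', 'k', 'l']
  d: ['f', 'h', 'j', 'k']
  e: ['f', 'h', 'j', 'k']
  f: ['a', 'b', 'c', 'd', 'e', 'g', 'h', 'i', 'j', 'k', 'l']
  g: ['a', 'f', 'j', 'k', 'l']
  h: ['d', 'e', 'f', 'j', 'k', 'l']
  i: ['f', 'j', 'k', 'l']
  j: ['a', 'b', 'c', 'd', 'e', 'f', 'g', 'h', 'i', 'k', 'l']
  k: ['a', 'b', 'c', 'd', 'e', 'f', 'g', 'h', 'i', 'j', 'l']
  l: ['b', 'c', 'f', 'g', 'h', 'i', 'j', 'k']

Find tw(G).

4

A width-4 tree decomposition is:
Bags: B1 = {f, h, j, k, l}  B2 = {f, i, j, k, l}  B3 = {f, g, j, k, l}  B4 = {e, f, h, j, k}  B5 = {b, f, j, k, l}  B6 = {c, f, j, k, l}  B7 = {d, f, h, j, k}  B8 = {a, f, g, j, k}
Tree: B1–B2, B2–B3, B1–B4, B2–B5, B5–B6, B1–B7, B3–B8
The largest bag has 5 vertices, giving width 4; this decomposition certifies tw(G) ≤ 4. For the lower bound, the 5 vertices {d, f, h, j, k} are pairwise adjacent, and any tree decomposition puts a clique entirely inside one bag — forcing width ≥ 4. Combining the bounds, tw(G) = 4.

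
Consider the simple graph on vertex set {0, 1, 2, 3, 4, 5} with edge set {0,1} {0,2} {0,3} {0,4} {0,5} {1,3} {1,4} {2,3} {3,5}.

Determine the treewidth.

A width-2 tree decomposition is:
Bags: B1 = {0, 3, 5}  B2 = {0, 1, 3}  B3 = {0, 2, 3}  B4 = {0, 1, 4}
Tree: B1–B2, B1–B3, B2–B4
Each bag holds 3 vertices, so the decomposition has width 2, which upper-bounds the treewidth. On the other hand G contains the 3-clique {0, 1, 3}. A clique must lie in a single bag of any decomposition, so no decomposition can have width below 2. Combining the bounds, tw(G) = 2.

2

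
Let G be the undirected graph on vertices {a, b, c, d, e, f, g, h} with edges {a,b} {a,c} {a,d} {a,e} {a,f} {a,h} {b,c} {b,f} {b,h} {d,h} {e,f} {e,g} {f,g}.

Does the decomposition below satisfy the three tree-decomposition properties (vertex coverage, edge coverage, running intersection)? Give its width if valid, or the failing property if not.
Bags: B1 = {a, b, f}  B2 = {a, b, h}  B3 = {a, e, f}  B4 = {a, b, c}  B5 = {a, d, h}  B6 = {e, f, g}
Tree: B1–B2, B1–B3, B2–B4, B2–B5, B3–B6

Checking the three conditions: (i) the bags cover all of {a, b, c, d, e, f, g, h}; (ii) for each edge, some bag contains both endpoints; (iii) the bags containing any fixed vertex form a subtree. All hold, so the decomposition is valid with width 3 − 1 = 2.

Yes; width 2.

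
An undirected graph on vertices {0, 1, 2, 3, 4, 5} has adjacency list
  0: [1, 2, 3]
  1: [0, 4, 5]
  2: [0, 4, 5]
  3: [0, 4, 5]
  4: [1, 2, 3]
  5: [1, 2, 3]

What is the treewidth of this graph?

3

A width-3 tree decomposition is:
Bags: B1 = {1, 2, 3, 5}  B2 = {1, 2, 3, 4}  B3 = {0, 1, 2, 3}
Tree: B1–B2, B2–B3
Every bag has size at most 4, so the width is 4 − 1 = 3 and tw(G) ≤ 3. For the lower bound: the 4 vertex sets {2,5}, {3,4}, {1}, {0} are disjoint, each induces a connected subgraph, and every pair is joined by at least one edge of G. Contracting each set to a single vertex therefore yields K_{4} as a minor, and since treewidth is minor-monotone, tw(G) ≥ tw(K_{4}) = 3. Hence tw(G) = 3 exactly.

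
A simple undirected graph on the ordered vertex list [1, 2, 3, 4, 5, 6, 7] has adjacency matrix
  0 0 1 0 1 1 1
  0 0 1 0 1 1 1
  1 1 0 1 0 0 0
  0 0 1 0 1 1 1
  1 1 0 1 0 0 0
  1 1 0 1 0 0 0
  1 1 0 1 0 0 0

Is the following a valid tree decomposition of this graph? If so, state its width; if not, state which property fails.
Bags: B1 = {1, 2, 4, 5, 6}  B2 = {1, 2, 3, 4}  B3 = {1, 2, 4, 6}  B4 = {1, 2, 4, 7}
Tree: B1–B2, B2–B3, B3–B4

No — bags containing vertex 6 are not connected in the tree.

A tree decomposition must satisfy three properties: every vertex lies in some bag; for every edge, both endpoints lie together in some bag; and for every vertex, the bags containing it form a connected subtree. Here bags containing vertex 6 are not connected in the tree, so the decomposition is invalid.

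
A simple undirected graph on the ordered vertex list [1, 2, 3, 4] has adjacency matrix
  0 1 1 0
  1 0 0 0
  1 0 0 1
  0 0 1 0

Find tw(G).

1

A width-1 tree decomposition is:
Bags: B1 = {1, 2}  B2 = {1, 3}  B3 = {3, 4}
Tree: B1–B2, B2–B3
The largest bag has 2 vertices, giving width 1; this decomposition certifies tw(G) ≤ 1. Since G has at least one edge (e.g. 2–1), it is not an edgeless graph, so tw(G) ≥ 1. Hence tw(G) = 1 exactly.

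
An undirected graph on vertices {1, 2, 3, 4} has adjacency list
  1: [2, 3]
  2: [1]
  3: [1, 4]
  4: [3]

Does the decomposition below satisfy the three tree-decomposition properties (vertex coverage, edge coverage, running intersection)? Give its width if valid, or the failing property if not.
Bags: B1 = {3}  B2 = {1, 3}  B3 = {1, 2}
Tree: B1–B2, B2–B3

A tree decomposition must satisfy three properties: every vertex lies in some bag; for every edge, both endpoints lie together in some bag; and for every vertex, the bags containing it form a connected subtree. Here vertex 4 appears in no bag, so the decomposition is invalid.

No — vertex 4 appears in no bag.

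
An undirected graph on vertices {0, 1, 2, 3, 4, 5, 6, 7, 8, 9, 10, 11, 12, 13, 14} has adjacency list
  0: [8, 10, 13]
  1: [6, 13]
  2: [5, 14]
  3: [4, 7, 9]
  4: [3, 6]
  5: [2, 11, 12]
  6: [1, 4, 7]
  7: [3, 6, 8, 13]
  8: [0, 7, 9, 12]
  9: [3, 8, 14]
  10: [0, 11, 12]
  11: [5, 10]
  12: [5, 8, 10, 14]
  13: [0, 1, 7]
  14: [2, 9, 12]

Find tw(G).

3

A width-3 tree decomposition is:
Bags: B1 = {1, 4, 6, 13}  B2 = {4, 6, 7, 13}  B3 = {3, 4, 7, 13}  B4 = {0, 3, 7, 13}  B5 = {0, 3, 7, 8}  B6 = {0, 3, 8, 9}  B7 = {0, 8, 9, 10}  B8 = {8, 9, 10, 12}  B9 = {9, 10, 12, 14}  B10 = {10, 11, 12, 14}  B11 = {5, 11, 12, 14}  B12 = {2, 5, 11, 14}
Tree: B1–B2, B2–B3, B3–B4, B4–B5, B5–B6, B6–B7, B7–B8, B8–B9, B9–B10, B10–B11, B11–B12
Every bag has size at most 4, so the width is 4 − 1 = 3 and tw(G) ≤ 3. For the lower bound: the 4 vertex sets {1,4,6}, {13}, {7}, {0,3,8,9} are disjoint, each induces a connected subgraph, and every pair is joined by at least one edge of G. Contracting each set to a single vertex therefore yields K_{4} as a minor, and since treewidth is minor-monotone, tw(G) ≥ tw(K_{4}) = 3. Therefore the treewidth is 3.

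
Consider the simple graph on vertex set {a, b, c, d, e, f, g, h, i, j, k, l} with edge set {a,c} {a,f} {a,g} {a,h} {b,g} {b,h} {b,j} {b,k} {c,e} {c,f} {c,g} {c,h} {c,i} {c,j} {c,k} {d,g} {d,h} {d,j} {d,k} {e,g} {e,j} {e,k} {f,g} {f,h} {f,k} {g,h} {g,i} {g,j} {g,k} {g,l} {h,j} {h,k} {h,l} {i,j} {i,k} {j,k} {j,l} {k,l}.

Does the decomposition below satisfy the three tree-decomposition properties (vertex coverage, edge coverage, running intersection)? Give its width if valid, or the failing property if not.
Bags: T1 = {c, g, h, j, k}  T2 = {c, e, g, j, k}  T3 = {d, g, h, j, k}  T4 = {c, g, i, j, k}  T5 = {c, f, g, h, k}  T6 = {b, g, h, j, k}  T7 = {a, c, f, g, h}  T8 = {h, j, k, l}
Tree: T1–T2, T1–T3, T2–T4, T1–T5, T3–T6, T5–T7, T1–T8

No — edge (g,l) lies in no bag.

A tree decomposition must satisfy three properties: every vertex lies in some bag; for every edge, both endpoints lie together in some bag; and for every vertex, the bags containing it form a connected subtree. Here edge (g,l) lies in no bag, so the decomposition is invalid.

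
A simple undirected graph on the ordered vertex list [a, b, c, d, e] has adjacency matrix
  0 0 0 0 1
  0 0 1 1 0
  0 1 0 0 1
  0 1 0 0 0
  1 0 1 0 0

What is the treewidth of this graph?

A width-1 tree decomposition is:
Bags: B1 = {b, c}  B2 = {c, e}  B3 = {a, e}  B4 = {b, d}
Tree: B1–B2, B2–B3, B1–B4
Each bag holds 2 vertices, so the decomposition has width 1, which upper-bounds the treewidth. Since G has at least one edge (e.g. c–b), it is not an edgeless graph, so tw(G) ≥ 1. The upper and lower bounds meet at 1, so that is the treewidth.

1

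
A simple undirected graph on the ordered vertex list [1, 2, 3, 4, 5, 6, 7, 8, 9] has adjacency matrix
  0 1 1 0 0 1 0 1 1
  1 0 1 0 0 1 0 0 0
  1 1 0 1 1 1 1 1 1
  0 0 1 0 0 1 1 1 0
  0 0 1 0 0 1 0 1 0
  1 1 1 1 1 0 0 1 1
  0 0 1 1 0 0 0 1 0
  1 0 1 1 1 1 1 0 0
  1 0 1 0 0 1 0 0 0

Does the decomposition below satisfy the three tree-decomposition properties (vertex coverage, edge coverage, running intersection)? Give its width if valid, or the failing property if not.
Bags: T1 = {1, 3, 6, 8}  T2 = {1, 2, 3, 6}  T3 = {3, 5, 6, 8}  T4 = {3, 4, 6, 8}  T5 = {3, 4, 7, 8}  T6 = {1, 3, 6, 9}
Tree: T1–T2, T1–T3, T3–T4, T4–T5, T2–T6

Yes; width 3.

Every vertex of G appears in some bag (union = {1, 2, 3, 4, 5, 6, 7, 8, 9}); every edge is covered by a bag; and for each vertex v the set of bags containing v is connected in the bag tree. The decomposition is therefore valid. The largest bag has 4 vertices, so the width is 3.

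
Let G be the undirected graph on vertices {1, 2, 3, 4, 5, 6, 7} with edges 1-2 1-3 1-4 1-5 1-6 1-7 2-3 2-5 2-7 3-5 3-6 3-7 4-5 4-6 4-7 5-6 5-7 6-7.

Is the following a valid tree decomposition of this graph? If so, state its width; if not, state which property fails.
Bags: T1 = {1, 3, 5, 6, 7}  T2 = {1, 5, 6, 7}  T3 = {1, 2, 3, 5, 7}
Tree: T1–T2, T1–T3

No — vertex 4 appears in no bag.

A tree decomposition must satisfy three properties: every vertex lies in some bag; for every edge, both endpoints lie together in some bag; and for every vertex, the bags containing it form a connected subtree. Here vertex 4 appears in no bag, so the decomposition is invalid.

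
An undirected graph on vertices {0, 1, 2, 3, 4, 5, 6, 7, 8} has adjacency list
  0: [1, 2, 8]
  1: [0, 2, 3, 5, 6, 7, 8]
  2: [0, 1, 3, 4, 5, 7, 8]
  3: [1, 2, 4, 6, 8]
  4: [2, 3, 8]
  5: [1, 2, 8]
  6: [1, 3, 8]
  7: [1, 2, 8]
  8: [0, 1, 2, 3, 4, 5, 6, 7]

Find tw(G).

3

A width-3 tree decomposition is:
Bags: B1 = {1, 2, 7, 8}  B2 = {1, 2, 3, 8}  B3 = {1, 2, 5, 8}  B4 = {0, 1, 2, 8}  B5 = {1, 3, 6, 8}  B6 = {2, 3, 4, 8}
Tree: B1–B2, B1–B3, B1–B4, B2–B5, B2–B6
Every bag has size at most 4, so the width is 4 − 1 = 3 and tw(G) ≤ 3. For the lower bound, the 4 vertices {0, 1, 2, 8} are pairwise adjacent, and any tree decomposition puts a clique entirely inside one bag — forcing width ≥ 3. Therefore the treewidth is 3.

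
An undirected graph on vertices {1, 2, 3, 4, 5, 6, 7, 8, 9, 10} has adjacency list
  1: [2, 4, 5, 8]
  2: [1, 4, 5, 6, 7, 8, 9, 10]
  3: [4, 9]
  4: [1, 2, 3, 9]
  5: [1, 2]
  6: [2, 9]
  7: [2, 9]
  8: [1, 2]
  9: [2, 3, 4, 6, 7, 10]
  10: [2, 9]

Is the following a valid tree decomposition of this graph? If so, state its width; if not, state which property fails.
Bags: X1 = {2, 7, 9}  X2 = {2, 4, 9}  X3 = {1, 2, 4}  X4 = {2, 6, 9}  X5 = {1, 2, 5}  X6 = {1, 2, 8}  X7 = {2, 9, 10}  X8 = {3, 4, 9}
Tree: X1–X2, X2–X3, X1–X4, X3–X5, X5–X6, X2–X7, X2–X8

Every vertex of G appears in some bag (union = {1, 2, 3, 4, 5, 6, 7, 8, 9, 10}); every edge is covered by a bag; and for each vertex v the set of bags containing v is connected in the bag tree. The decomposition is therefore valid. The largest bag has 3 vertices, so the width is 2.

Yes; width 2.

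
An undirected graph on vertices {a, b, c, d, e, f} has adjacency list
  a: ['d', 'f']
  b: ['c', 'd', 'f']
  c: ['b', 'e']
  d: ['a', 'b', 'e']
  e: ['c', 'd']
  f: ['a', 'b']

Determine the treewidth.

2

A width-2 tree decomposition is:
Bags: B1 = {b, c, e}  B2 = {b, d, e}  B3 = {b, d, f}  B4 = {a, d, f}
Tree: B1–B2, B2–B3, B3–B4
The largest bag has 3 vertices, giving width 2; this decomposition certifies tw(G) ≤ 2. The edges c–e–d–b–c form a cycle, so G is not a tree and its treewidth is at least 2. The upper and lower bounds meet at 2, so that is the treewidth.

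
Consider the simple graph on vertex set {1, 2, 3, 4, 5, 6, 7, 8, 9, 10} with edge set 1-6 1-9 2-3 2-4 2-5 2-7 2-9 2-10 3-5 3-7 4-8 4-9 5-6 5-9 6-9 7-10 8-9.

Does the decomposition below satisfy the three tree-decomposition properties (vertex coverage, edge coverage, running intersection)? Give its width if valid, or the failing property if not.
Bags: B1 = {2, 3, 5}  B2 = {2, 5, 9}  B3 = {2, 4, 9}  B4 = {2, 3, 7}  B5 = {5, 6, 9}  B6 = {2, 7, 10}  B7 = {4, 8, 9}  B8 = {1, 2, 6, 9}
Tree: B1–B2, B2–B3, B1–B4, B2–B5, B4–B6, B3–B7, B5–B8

A tree decomposition must satisfy three properties: every vertex lies in some bag; for every edge, both endpoints lie together in some bag; and for every vertex, the bags containing it form a connected subtree. Here bags containing vertex 2 are not connected in the tree, so the decomposition is invalid.

No — bags containing vertex 2 are not connected in the tree.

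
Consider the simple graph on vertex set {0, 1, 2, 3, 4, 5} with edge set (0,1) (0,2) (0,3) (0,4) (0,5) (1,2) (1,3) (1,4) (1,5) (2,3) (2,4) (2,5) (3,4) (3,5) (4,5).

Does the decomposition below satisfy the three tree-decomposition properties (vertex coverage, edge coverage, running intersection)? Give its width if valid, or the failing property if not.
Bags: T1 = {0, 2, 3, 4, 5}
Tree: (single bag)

A tree decomposition must satisfy three properties: every vertex lies in some bag; for every edge, both endpoints lie together in some bag; and for every vertex, the bags containing it form a connected subtree. Here vertex 1 appears in no bag, so the decomposition is invalid.

No — vertex 1 appears in no bag.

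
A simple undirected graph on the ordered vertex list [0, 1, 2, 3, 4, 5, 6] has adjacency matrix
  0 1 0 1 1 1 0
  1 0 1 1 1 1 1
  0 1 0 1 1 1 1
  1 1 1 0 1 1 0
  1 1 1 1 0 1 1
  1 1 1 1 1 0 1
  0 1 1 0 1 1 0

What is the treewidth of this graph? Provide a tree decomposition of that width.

The largest bag has 5 vertices, giving width 4; this decomposition certifies tw(G) ≤ 4. On the other hand G contains the 5-clique {0, 1, 3, 4, 5}. A clique must lie in a single bag of any decomposition, so no decomposition can have width below 4. Therefore the treewidth is 4.

Treewidth 4.
One optimal decomposition is:
Bags: B1 = {1, 2, 4, 5, 6}  B2 = {1, 2, 3, 4, 5}  B3 = {0, 1, 3, 4, 5}
Tree: B1–B2, B2–B3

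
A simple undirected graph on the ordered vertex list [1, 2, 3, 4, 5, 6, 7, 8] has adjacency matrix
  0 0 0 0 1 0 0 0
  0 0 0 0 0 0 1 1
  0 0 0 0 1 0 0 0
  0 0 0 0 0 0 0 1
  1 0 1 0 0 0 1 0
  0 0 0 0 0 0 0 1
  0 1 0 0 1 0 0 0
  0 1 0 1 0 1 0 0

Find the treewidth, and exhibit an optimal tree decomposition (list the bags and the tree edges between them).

Treewidth 1.
One such decomposition:
Bags: B1 = {5, 7}  B2 = {2, 7}  B3 = {2, 8}  B4 = {3, 5}  B5 = {1, 5}  B6 = {4, 8}  B7 = {6, 8}
Tree: B1–B2, B2–B3, B1–B4, B1–B5, B3–B6, B6–B7

The largest bag has 2 vertices, giving width 1; this decomposition certifies tw(G) ≤ 1. G has an edge, so its treewidth is at least 1. Combining the bounds, tw(G) = 1.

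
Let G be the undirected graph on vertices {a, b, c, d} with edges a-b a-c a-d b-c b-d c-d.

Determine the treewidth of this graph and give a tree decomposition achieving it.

A single bag containing all 4 vertices is trivially a valid decomposition of width 3. For the lower bound, the 4 vertices {a, b, c, d} are pairwise adjacent, and any tree decomposition puts a clique entirely inside one bag — forcing width ≥ 3. Therefore the treewidth is 3.

Treewidth 3.
One such decomposition:
Bags: B1 = {a, b, c, d}
Tree: (single bag)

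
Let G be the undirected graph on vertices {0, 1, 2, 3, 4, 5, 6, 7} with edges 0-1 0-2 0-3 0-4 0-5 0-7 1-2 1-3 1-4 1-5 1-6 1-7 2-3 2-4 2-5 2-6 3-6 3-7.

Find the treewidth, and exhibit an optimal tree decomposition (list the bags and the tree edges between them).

Treewidth 3.
Bags: B1 = {0, 1, 2, 4}  B2 = {0, 1, 2, 3}  B3 = {0, 1, 2, 5}  B4 = {1, 2, 3, 6}  B5 = {0, 1, 3, 7}
Tree: B1–B2, B1–B3, B2–B4, B2–B5

Every bag has size at most 4, so the width is 4 − 1 = 3 and tw(G) ≤ 3. For the lower bound, the 4 vertices {0, 1, 2, 3} are pairwise adjacent, and any tree decomposition puts a clique entirely inside one bag — forcing width ≥ 3. The upper and lower bounds meet at 3, so that is the treewidth.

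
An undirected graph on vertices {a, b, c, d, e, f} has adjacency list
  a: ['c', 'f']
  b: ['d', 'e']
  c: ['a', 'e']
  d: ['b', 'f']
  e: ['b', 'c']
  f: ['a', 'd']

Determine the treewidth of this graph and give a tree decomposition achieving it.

Every bag has size at most 3, so the width is 3 − 1 = 2 and tw(G) ≤ 2. The edges b–d–f–a–c–e–b form a cycle, so G is not a tree and its treewidth is at least 2. Combining the bounds, tw(G) = 2.

Treewidth 2.
One optimal decomposition is:
Bags: B1 = {b, d, f}  B2 = {a, b, f}  B3 = {a, b, c}  B4 = {b, c, e}
Tree: B1–B2, B2–B3, B3–B4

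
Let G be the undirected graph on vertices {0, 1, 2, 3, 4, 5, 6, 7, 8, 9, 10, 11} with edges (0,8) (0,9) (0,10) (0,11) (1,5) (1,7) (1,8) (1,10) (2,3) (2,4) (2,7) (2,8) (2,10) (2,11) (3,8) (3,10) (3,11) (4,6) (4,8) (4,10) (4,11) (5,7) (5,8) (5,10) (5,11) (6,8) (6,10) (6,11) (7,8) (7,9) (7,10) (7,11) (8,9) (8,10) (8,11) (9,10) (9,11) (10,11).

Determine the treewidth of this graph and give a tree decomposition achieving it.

Every bag has size at most 5, so the width is 5 − 1 = 4 and tw(G) ≤ 4. Conversely, {1, 5, 7, 8, 10} is a clique of size 5, and the vertices of any clique must share a bag in every tree decomposition; so some bag has ≥ 5 vertices and tw(G) ≥ 4. Hence tw(G) = 4 exactly.

Treewidth 4.
One optimal decomposition is:
Bags: B1 = {2, 3, 8, 10, 11}  B2 = {2, 4, 8, 10, 11}  B3 = {4, 6, 8, 10, 11}  B4 = {2, 7, 8, 10, 11}  B5 = {5, 7, 8, 10, 11}  B6 = {7, 8, 9, 10, 11}  B7 = {0, 8, 9, 10, 11}  B8 = {1, 5, 7, 8, 10}
Tree: B1–B2, B2–B3, B1–B4, B4–B5, B4–B6, B6–B7, B5–B8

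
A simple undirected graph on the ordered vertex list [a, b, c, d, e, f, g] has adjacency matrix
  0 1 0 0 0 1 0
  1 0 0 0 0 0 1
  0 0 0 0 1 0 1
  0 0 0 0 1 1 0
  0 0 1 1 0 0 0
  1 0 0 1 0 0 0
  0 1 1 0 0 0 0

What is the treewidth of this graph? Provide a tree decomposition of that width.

Treewidth 2.
One such decomposition:
Bags: B1 = {a, d, f}  B2 = {a, d, e}  B3 = {a, c, e}  B4 = {a, c, g}  B5 = {a, b, g}
Tree: B1–B2, B2–B3, B3–B4, B4–B5

Every bag has size at most 3, so the width is 3 − 1 = 2 and tw(G) ≤ 2. Since a–f–d–e–c–g–b–a is a cycle in G, G is not acyclic. Forests are exactly the graphs of treewidth ≤ 1, so tw(G) ≥ 2. Therefore the treewidth is 2.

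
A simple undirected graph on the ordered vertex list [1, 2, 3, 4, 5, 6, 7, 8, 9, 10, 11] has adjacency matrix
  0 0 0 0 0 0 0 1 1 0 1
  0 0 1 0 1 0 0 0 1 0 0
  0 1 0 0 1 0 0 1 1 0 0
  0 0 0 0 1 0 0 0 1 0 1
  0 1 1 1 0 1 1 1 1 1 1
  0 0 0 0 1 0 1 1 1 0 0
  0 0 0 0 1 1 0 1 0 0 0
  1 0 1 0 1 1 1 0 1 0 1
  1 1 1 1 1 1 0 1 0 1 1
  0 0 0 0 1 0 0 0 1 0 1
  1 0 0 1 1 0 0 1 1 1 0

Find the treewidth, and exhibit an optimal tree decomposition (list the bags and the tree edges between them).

Each bag holds 4 vertices, so the decomposition has width 3, which upper-bounds the treewidth. For the lower bound, the 4 vertices {1, 8, 9, 11} are pairwise adjacent, and any tree decomposition puts a clique entirely inside one bag — forcing width ≥ 3. Hence tw(G) = 3 exactly.

Treewidth 3.
One optimal decomposition is:
Bags: B1 = {5, 8, 9, 11}  B2 = {5, 6, 8, 9}  B3 = {5, 6, 7, 8}  B4 = {1, 8, 9, 11}  B5 = {3, 5, 8, 9}  B6 = {4, 5, 9, 11}  B7 = {5, 9, 10, 11}  B8 = {2, 3, 5, 9}
Tree: B1–B2, B2–B3, B1–B4, B2–B5, B1–B6, B1–B7, B5–B8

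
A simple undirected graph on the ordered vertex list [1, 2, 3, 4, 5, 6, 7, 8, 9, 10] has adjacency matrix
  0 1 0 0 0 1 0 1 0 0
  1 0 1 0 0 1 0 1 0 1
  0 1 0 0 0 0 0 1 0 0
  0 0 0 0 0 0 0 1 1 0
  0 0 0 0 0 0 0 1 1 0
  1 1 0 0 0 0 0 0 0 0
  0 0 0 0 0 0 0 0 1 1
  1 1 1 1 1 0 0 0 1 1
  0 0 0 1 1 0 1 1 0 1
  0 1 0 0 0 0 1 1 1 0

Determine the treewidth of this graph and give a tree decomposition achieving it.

Treewidth 2.
Bags: B1 = {4, 8, 9}  B2 = {8, 9, 10}  B3 = {2, 8, 10}  B4 = {7, 9, 10}  B5 = {1, 2, 8}  B6 = {2, 3, 8}  B7 = {5, 8, 9}  B8 = {1, 2, 6}
Tree: B1–B2, B2–B3, B2–B4, B3–B5, B5–B6, B1–B7, B5–B8

The largest bag has 3 vertices, giving width 2; this decomposition certifies tw(G) ≤ 2. For the lower bound, the 3 vertices {8, 9, 10} are pairwise adjacent, and any tree decomposition puts a clique entirely inside one bag — forcing width ≥ 2. Therefore the treewidth is 2.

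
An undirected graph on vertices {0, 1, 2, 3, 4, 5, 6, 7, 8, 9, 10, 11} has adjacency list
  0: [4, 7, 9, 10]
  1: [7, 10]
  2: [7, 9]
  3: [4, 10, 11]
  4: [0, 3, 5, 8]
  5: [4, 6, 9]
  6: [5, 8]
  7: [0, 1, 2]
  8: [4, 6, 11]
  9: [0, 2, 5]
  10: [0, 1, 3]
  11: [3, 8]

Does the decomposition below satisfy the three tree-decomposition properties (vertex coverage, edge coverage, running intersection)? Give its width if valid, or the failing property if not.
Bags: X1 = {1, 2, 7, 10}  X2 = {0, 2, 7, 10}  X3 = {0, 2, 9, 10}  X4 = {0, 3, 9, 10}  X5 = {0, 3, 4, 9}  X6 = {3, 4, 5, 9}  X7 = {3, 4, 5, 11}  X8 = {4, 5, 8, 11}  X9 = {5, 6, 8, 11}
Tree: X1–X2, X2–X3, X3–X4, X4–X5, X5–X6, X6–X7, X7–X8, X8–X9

Yes; width 3.

Checking the three conditions: (i) the bags cover all of {0, 1, 2, 3, 4, 5, 6, 7, 8, 9, 10, 11}; (ii) for each edge, some bag contains both endpoints; (iii) the bags containing any fixed vertex form a subtree. All hold, so the decomposition is valid with width 4 − 1 = 3.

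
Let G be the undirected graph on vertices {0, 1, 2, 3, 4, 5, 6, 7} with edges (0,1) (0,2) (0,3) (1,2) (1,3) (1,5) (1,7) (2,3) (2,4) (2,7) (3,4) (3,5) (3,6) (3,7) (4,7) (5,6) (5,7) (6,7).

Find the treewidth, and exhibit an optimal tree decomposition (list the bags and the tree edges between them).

Treewidth 3.
One optimal decomposition is:
Bags: B1 = {2, 3, 4, 7}  B2 = {1, 2, 3, 7}  B3 = {1, 3, 5, 7}  B4 = {3, 5, 6, 7}  B5 = {0, 1, 2, 3}
Tree: B1–B2, B2–B3, B3–B4, B2–B5

The largest bag has 4 vertices, giving width 3; this decomposition certifies tw(G) ≤ 3. For the lower bound, the 4 vertices {0, 1, 2, 3} are pairwise adjacent, and any tree decomposition puts a clique entirely inside one bag — forcing width ≥ 3. The upper and lower bounds meet at 3, so that is the treewidth.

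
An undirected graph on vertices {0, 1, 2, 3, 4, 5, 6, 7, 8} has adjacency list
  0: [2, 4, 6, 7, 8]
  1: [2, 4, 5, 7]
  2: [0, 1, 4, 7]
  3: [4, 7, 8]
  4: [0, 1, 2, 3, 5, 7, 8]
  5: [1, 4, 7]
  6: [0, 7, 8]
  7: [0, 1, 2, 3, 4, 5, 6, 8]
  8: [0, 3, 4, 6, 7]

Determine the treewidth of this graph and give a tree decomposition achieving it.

Treewidth 3.
One optimal decomposition is:
Bags: B1 = {1, 2, 4, 7}  B2 = {0, 2, 4, 7}  B3 = {0, 4, 7, 8}  B4 = {1, 4, 5, 7}  B5 = {3, 4, 7, 8}  B6 = {0, 6, 7, 8}
Tree: B1–B2, B2–B3, B1–B4, B3–B5, B3–B6

The largest bag has 4 vertices, giving width 3; this decomposition certifies tw(G) ≤ 3. For the lower bound, the 4 vertices {0, 4, 7, 8} are pairwise adjacent, and any tree decomposition puts a clique entirely inside one bag — forcing width ≥ 3. Hence tw(G) = 3 exactly.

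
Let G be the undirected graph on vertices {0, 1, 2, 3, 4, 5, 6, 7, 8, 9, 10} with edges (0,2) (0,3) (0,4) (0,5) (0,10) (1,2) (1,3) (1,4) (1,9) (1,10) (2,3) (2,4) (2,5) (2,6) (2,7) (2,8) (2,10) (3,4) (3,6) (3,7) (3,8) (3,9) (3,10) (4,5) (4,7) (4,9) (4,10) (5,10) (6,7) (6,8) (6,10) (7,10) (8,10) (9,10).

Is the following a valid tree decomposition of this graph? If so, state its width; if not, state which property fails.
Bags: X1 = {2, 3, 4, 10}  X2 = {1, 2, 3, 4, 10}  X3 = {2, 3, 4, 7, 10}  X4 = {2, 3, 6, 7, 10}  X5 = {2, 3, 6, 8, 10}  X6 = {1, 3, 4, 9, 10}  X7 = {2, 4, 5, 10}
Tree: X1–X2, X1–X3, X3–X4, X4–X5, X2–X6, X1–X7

A tree decomposition must satisfy three properties: every vertex lies in some bag; for every edge, both endpoints lie together in some bag; and for every vertex, the bags containing it form a connected subtree. Here vertex 0 appears in no bag, so the decomposition is invalid.

No — vertex 0 appears in no bag.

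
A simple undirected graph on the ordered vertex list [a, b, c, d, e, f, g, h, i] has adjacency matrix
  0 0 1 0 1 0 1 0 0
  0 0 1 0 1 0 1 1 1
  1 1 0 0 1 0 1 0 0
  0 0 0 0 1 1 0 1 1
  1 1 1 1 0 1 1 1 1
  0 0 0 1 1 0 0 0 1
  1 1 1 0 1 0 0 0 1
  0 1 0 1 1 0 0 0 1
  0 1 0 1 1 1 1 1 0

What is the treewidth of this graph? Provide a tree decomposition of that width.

The largest bag has 4 vertices, giving width 3; this decomposition certifies tw(G) ≤ 3. For the lower bound, the 4 vertices {a, c, e, g} are pairwise adjacent, and any tree decomposition puts a clique entirely inside one bag — forcing width ≥ 3. Hence tw(G) = 3 exactly.

Treewidth 3.
One such decomposition:
Bags: B1 = {b, c, e, g}  B2 = {b, e, g, i}  B3 = {b, e, h, i}  B4 = {d, e, h, i}  B5 = {a, c, e, g}  B6 = {d, e, f, i}
Tree: B1–B2, B2–B3, B3–B4, B1–B5, B4–B6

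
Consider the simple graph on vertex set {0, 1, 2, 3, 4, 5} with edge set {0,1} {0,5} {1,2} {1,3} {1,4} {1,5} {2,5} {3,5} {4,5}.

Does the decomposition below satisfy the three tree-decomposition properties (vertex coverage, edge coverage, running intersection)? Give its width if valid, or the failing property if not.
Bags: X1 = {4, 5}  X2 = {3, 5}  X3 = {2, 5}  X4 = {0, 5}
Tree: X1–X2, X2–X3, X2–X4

A tree decomposition must satisfy three properties: every vertex lies in some bag; for every edge, both endpoints lie together in some bag; and for every vertex, the bags containing it form a connected subtree. Here vertex 1 appears in no bag, so the decomposition is invalid.

No — vertex 1 appears in no bag.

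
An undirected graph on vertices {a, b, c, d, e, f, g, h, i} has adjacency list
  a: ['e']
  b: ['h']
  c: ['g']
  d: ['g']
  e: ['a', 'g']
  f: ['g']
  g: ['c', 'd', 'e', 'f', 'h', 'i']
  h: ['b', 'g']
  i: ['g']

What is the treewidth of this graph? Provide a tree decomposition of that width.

Treewidth 1.
One such decomposition:
Bags: B1 = {g, h}  B2 = {f, g}  B3 = {e, g}  B4 = {a, e}  B5 = {d, g}  B6 = {c, g}  B7 = {g, i}  B8 = {b, h}
Tree: B1–B2, B1–B3, B3–B4, B3–B5, B2–B6, B3–B7, B1–B8

Every bag has size at most 2, so the width is 2 − 1 = 1 and tw(G) ≤ 1. G has an edge, so its treewidth is at least 1. Hence tw(G) = 1 exactly.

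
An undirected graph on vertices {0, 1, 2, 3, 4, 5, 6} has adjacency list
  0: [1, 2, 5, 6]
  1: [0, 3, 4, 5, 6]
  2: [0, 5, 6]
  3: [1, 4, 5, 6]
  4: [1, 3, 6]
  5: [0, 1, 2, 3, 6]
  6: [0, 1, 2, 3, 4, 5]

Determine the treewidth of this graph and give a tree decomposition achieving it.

The largest bag has 4 vertices, giving width 3; this decomposition certifies tw(G) ≤ 3. Conversely, {0, 1, 5, 6} is a clique of size 4, and the vertices of any clique must share a bag in every tree decomposition; so some bag has ≥ 4 vertices and tw(G) ≥ 3. The upper and lower bounds meet at 3, so that is the treewidth.

Treewidth 3.
One optimal decomposition is:
Bags: B1 = {0, 1, 5, 6}  B2 = {1, 3, 5, 6}  B3 = {1, 3, 4, 6}  B4 = {0, 2, 5, 6}
Tree: B1–B2, B2–B3, B1–B4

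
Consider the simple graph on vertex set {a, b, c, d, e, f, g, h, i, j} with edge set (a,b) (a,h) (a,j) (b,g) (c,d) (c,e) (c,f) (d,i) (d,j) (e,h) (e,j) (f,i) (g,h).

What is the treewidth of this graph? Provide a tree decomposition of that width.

Every bag has size at most 3, so the width is 3 − 1 = 2 and tw(G) ≤ 2. Since i–f–c–d–i is a cycle in G, G is not acyclic. Forests are exactly the graphs of treewidth ≤ 1, so tw(G) ≥ 2. Hence tw(G) = 2 exactly.

Treewidth 2.
Bags: B1 = {d, f, i}  B2 = {c, d, f}  B3 = {c, d, j}  B4 = {c, e, j}  B5 = {a, e, j}  B6 = {a, e, h}  B7 = {a, b, h}  B8 = {b, g, h}
Tree: B1–B2, B2–B3, B3–B4, B4–B5, B5–B6, B6–B7, B7–B8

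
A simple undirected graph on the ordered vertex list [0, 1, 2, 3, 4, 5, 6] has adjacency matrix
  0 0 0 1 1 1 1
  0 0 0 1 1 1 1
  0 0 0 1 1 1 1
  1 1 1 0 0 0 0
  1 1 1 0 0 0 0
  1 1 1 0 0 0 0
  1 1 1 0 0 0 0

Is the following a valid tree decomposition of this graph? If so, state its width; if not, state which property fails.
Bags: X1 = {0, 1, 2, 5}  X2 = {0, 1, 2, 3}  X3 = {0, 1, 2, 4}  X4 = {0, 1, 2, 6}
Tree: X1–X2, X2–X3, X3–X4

Yes; width 3.

Vertex coverage: the bags together contain {0, 1, 2, 3, 4, 5, 6}, the full vertex set. Edge coverage: each edge of G has both endpoints in at least one bag. Running intersection: for every vertex, the bags containing it form a connected subtree. All three properties hold, so this is a valid tree decomposition of width max|bag| − 1 = 3, and hence tw(G) ≤ 3.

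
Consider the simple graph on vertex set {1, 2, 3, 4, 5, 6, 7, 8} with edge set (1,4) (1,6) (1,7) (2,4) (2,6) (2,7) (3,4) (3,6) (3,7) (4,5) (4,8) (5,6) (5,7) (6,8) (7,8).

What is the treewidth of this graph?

A width-3 tree decomposition is:
Bags: B1 = {2, 4, 6, 7}  B2 = {3, 4, 6, 7}  B3 = {1, 4, 6, 7}  B4 = {4, 5, 6, 7}  B5 = {4, 6, 7, 8}
Tree: B1–B2, B2–B3, B3–B4, B4–B5
The largest bag has 4 vertices, giving width 3; this decomposition certifies tw(G) ≤ 3. For the lower bound: the 4 vertex sets {2,7}, {3,6}, {4}, {1} are disjoint, each induces a connected subgraph, and every pair is joined by at least one edge of G. Contracting each set to a single vertex therefore yields K_{4} as a minor, and since treewidth is minor-monotone, tw(G) ≥ tw(K_{4}) = 3. Hence tw(G) = 3 exactly.

3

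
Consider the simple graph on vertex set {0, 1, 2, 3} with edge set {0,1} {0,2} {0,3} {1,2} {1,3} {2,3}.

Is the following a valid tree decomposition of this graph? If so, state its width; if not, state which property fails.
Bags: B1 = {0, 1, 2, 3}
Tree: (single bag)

Checking the three conditions: (i) the bags cover all of {0, 1, 2, 3}; (ii) for each edge, some bag contains both endpoints; (iii) the bags containing any fixed vertex form a subtree. All hold, so the decomposition is valid with width 4 − 1 = 3.

Yes; width 3.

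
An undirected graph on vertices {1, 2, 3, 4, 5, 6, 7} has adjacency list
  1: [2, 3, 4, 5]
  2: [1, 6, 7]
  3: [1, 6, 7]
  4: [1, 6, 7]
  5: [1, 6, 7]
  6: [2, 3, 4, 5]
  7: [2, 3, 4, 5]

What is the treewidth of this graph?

A width-3 tree decomposition is:
Bags: B1 = {1, 5, 6, 7}  B2 = {1, 4, 6, 7}  B3 = {1, 3, 6, 7}  B4 = {1, 2, 6, 7}
Tree: B1–B2, B2–B3, B3–B4
Each bag holds 4 vertices, so the decomposition has width 3, which upper-bounds the treewidth. For the lower bound: the 4 vertex sets {5,6}, {1,4}, {7}, {3} are disjoint, each induces a connected subgraph, and every pair is joined by at least one edge of G. Contracting each set to a single vertex therefore yields K_{4} as a minor, and since treewidth is minor-monotone, tw(G) ≥ tw(K_{4}) = 3. Combining the bounds, tw(G) = 3.

3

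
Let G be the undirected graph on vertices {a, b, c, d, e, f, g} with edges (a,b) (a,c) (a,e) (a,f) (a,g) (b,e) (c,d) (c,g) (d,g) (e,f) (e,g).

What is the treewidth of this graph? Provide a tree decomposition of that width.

Each bag holds 3 vertices, so the decomposition has width 2, which upper-bounds the treewidth. On the other hand G contains the 3-clique {c, d, g}. A clique must lie in a single bag of any decomposition, so no decomposition can have width below 2. Therefore the treewidth is 2.

Treewidth 2.
Bags: B1 = {a, e, g}  B2 = {a, c, g}  B3 = {a, b, e}  B4 = {a, e, f}  B5 = {c, d, g}
Tree: B1–B2, B1–B3, B1–B4, B2–B5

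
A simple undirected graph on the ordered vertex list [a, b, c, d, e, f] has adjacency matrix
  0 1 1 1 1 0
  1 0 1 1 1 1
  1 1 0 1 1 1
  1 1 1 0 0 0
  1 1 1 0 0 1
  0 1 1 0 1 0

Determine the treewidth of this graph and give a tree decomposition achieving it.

The largest bag has 4 vertices, giving width 3; this decomposition certifies tw(G) ≤ 3. For the lower bound, the 4 vertices {a, b, c, d} are pairwise adjacent, and any tree decomposition puts a clique entirely inside one bag — forcing width ≥ 3. Therefore the treewidth is 3.

Treewidth 3.
Bags: B1 = {a, b, c, d}  B2 = {a, b, c, e}  B3 = {b, c, e, f}
Tree: B1–B2, B2–B3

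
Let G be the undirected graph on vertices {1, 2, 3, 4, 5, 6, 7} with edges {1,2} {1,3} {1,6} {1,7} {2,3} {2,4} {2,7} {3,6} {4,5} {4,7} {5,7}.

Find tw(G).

2

A width-2 tree decomposition is:
Bags: B1 = {2, 4, 7}  B2 = {4, 5, 7}  B3 = {1, 2, 7}  B4 = {1, 2, 3}  B5 = {1, 3, 6}
Tree: B1–B2, B1–B3, B3–B4, B4–B5
The largest bag has 3 vertices, giving width 2; this decomposition certifies tw(G) ≤ 2. Conversely, {1, 2, 3} is a clique of size 3, and the vertices of any clique must share a bag in every tree decomposition; so some bag has ≥ 3 vertices and tw(G) ≥ 2. Hence tw(G) = 2 exactly.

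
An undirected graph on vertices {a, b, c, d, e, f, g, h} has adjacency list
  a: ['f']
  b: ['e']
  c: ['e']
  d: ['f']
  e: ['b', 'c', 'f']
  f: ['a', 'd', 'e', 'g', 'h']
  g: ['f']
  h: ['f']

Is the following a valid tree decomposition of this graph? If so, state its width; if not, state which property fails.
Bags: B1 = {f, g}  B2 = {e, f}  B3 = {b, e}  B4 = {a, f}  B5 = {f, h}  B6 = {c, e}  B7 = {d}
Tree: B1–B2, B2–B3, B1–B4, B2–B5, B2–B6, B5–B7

No — edge (f,d) lies in no bag.

A tree decomposition must satisfy three properties: every vertex lies in some bag; for every edge, both endpoints lie together in some bag; and for every vertex, the bags containing it form a connected subtree. Here edge (f,d) lies in no bag, so the decomposition is invalid.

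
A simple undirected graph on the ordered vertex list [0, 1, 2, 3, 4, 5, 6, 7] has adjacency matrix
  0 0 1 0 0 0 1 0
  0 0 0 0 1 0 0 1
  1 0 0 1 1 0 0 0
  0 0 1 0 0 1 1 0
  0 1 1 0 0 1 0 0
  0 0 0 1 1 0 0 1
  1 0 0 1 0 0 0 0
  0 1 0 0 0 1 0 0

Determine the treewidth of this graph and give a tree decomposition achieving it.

Every bag has size at most 3, so the width is 3 − 1 = 2 and tw(G) ≤ 2. For the lower bound, G contains the cycle 7–1–4–5–7, so G is not a forest; only forests have treewidth ≤ 1, hence tw(G) ≥ 2. Combining the bounds, tw(G) = 2.

Treewidth 2.
One such decomposition:
Bags: B1 = {1, 5, 7}  B2 = {1, 4, 5}  B3 = {3, 4, 5}  B4 = {2, 3, 4}  B5 = {2, 3, 6}  B6 = {0, 2, 6}
Tree: B1–B2, B2–B3, B3–B4, B4–B5, B5–B6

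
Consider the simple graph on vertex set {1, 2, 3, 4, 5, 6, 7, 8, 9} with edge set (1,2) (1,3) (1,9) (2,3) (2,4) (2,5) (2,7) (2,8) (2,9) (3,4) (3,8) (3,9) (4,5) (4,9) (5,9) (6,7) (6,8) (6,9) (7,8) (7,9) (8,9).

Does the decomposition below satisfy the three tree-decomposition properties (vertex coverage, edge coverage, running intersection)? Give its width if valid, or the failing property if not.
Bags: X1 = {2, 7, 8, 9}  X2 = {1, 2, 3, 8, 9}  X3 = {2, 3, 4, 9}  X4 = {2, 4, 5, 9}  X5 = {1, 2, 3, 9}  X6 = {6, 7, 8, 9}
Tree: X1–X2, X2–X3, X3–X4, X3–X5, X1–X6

No — bags containing vertex 1 are not connected in the tree.

A tree decomposition must satisfy three properties: every vertex lies in some bag; for every edge, both endpoints lie together in some bag; and for every vertex, the bags containing it form a connected subtree. Here bags containing vertex 1 are not connected in the tree, so the decomposition is invalid.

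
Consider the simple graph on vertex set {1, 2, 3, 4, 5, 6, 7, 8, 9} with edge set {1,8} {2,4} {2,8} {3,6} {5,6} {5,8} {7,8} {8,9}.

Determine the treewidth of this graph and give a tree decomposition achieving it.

The largest bag has 2 vertices, giving width 1; this decomposition certifies tw(G) ≤ 1. Since G has at least one edge (e.g. 8–2), it is not an edgeless graph, so tw(G) ≥ 1. Combining the bounds, tw(G) = 1.

Treewidth 1.
One such decomposition:
Bags: B1 = {2, 8}  B2 = {5, 8}  B3 = {1, 8}  B4 = {8, 9}  B5 = {5, 6}  B6 = {3, 6}  B7 = {7, 8}  B8 = {2, 4}
Tree: B1–B2, B1–B3, B2–B4, B2–B5, B5–B6, B1–B7, B1–B8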